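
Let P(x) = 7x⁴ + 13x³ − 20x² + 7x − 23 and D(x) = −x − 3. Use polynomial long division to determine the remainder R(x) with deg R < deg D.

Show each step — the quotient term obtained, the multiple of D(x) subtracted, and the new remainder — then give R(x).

R(x) = −8

Step 1: lead(7x⁴ + 13x³ − 20x² + 7x − 23) ÷ lead(D) = 7x⁴ ÷ −x = −7x³. Subtract (−7x³)·D = 7x⁴ + 21x³. Remainder: −8x³ − 20x² + 7x − 23.
Step 2: lead(−8x³ − 20x² + 7x − 23) ÷ lead(D) = −8x³ ÷ −x = 8x². Subtract (8x²)·D = −8x³ − 24x². Remainder: 4x² + 7x − 23.
Step 3: lead(4x² + 7x − 23) ÷ lead(D) = 4x² ÷ −x = −4x. Subtract (−4x)·D = 4x² + 12x. Remainder: −5x − 23.
Step 4: lead(−5x − 23) ÷ lead(D) = −5x ÷ −x = 5. Subtract (5)·D = −5x − 15. Remainder: −8.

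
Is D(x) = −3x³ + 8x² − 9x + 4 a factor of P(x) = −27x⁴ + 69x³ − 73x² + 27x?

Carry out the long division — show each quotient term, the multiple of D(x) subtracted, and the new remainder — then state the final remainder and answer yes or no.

Step 1: lead(−27x⁴ + 69x³ − 73x² + 27x) ÷ lead(D) = −27x⁴ ÷ −3x³ = 9x. Subtract (9x)·D = −27x⁴ + 72x³ − 81x² + 36x. Remainder: −3x³ + 8x² − 9x.
Step 2: lead(−3x³ + 8x² − 9x) ÷ lead(D) = −3x³ ÷ −3x³ = 1. Subtract (1)·D = −3x³ + 8x² − 9x + 4. Remainder: −4.

R(x) = −4, so D(x) is not a factor of P(x). no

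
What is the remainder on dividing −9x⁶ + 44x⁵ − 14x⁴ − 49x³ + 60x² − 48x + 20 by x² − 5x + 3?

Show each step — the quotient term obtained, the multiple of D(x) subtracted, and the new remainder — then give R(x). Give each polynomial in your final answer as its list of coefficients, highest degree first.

Step 1: lead(−9x⁶ + 44x⁵ − 14x⁴ − 49x³ + 60x² − 48x + 20) ÷ lead(D) = −9x⁶ ÷ x² = −9x⁴. Subtract (−9x⁴)·D = −9x⁶ + 45x⁵ − 27x⁴. Remainder: −x⁵ + 13x⁴ − 49x³ + 60x² − 48x + 20.
Step 2: lead(−x⁵ + 13x⁴ − 49x³ + 60x² − 48x + 20) ÷ lead(D) = −x⁵ ÷ x² = −x³. Subtract (−x³)·D = −x⁵ + 5x⁴ − 3x³. Remainder: 8x⁴ − 46x³ + 60x² − 48x + 20.
Step 3: lead(8x⁴ − 46x³ + 60x² − 48x + 20) ÷ lead(D) = 8x⁴ ÷ x² = 8x². Subtract (8x²)·D = 8x⁴ − 40x³ + 24x². Remainder: −6x³ + 36x² − 48x + 20.
Step 4: lead(−6x³ + 36x² − 48x + 20) ÷ lead(D) = −6x³ ÷ x² = −6x. Subtract (−6x)·D = −6x³ + 30x² − 18x. Remainder: 6x² − 30x + 20.
Step 5: lead(6x² − 30x + 20) ÷ lead(D) = 6x² ÷ x² = 6. Subtract (6)·D = 6x² − 30x + 18. Remainder: 2.

R = [2]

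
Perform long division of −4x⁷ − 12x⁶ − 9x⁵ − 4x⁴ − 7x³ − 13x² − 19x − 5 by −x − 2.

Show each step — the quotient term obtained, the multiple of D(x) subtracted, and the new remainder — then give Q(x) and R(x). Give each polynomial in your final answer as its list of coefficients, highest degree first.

Step 1: lead(−4x⁷ − 12x⁶ − 9x⁵ − 4x⁴ − 7x³ − 13x² − 19x − 5) ÷ lead(D) = −4x⁷ ÷ −x = 4x⁶. Subtract (4x⁶)·D = −4x⁷ − 8x⁶. Remainder: −4x⁶ − 9x⁵ − 4x⁴ − 7x³ − 13x² − 19x − 5.
Step 2: lead(−4x⁶ − 9x⁵ − 4x⁴ − 7x³ − 13x² − 19x − 5) ÷ lead(D) = −4x⁶ ÷ −x = 4x⁵. Subtract (4x⁵)·D = −4x⁶ − 8x⁵. Remainder: −x⁵ − 4x⁴ − 7x³ − 13x² − 19x − 5.
Step 3: lead(−x⁵ − 4x⁴ − 7x³ − 13x² − 19x − 5) ÷ lead(D) = −x⁵ ÷ −x = x⁴. Subtract (x⁴)·D = −x⁵ − 2x⁴. Remainder: −2x⁴ − 7x³ − 13x² − 19x − 5.
Step 4: lead(−2x⁴ − 7x³ − 13x² − 19x − 5) ÷ lead(D) = −2x⁴ ÷ −x = 2x³. Subtract (2x³)·D = −2x⁴ − 4x³. Remainder: −3x³ − 13x² − 19x − 5.
Step 5: lead(−3x³ − 13x² − 19x − 5) ÷ lead(D) = −3x³ ÷ −x = 3x². Subtract (3x²)·D = −3x³ − 6x². Remainder: −7x² − 19x − 5.
Step 6: lead(−7x² − 19x − 5) ÷ lead(D) = −7x² ÷ −x = 7x. Subtract (7x)·D = −7x² − 14x. Remainder: −5x − 5.
Step 7: lead(−5x − 5) ÷ lead(D) = −5x ÷ −x = 5. Subtract (5)·D = −5x − 10. Remainder: 5.

Q = [4, 4, 1, 2, 3, 7, 5]; R = [5]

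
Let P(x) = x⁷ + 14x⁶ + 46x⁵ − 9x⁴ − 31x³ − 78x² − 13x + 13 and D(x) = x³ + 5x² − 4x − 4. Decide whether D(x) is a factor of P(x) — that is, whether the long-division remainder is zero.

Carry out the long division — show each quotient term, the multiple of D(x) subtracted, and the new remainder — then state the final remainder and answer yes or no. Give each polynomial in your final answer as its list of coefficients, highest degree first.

R = [-9, -9, -7], so D(x) is not a factor of P(x). no

Step 1: lead(x⁷ + 14x⁶ + 46x⁵ − 9x⁴ − 31x³ − 78x² − 13x + 13) ÷ lead(D) = x⁷ ÷ x³ = x⁴. Subtract (x⁴)·D = x⁷ + 5x⁶ − 4x⁵ − 4x⁴. Remainder: 9x⁶ + 50x⁵ − 5x⁴ − 31x³ − 78x² − 13x + 13.
Step 2: lead(9x⁶ + 50x⁵ − 5x⁴ − 31x³ − 78x² − 13x + 13) ÷ lead(D) = 9x⁶ ÷ x³ = 9x³. Subtract (9x³)·D = 9x⁶ + 45x⁵ − 36x⁴ − 36x³. Remainder: 5x⁵ + 31x⁴ + 5x³ − 78x² − 13x + 13.
Step 3: lead(5x⁵ + 31x⁴ + 5x³ − 78x² − 13x + 13) ÷ lead(D) = 5x⁵ ÷ x³ = 5x². Subtract (5x²)·D = 5x⁵ + 25x⁴ − 20x³ − 20x². Remainder: 6x⁴ + 25x³ − 58x² − 13x + 13.
Step 4: lead(6x⁴ + 25x³ − 58x² − 13x + 13) ÷ lead(D) = 6x⁴ ÷ x³ = 6x. Subtract (6x)·D = 6x⁴ + 30x³ − 24x² − 24x. Remainder: −5x³ − 34x² + 11x + 13.
Step 5: lead(−5x³ − 34x² + 11x + 13) ÷ lead(D) = −5x³ ÷ x³ = −5. Subtract (−5)·D = −5x³ − 25x² + 20x + 20. Remainder: −9x² − 9x − 7.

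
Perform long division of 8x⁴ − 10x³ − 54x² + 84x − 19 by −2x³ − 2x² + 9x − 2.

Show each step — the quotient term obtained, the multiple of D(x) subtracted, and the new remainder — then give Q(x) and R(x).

Q(x) = −4x + 9; R(x) = −5x − 1

Step 1: lead(8x⁴ − 10x³ − 54x² + 84x − 19) ÷ lead(D) = 8x⁴ ÷ −2x³ = −4x. Subtract (−4x)·D = 8x⁴ + 8x³ − 36x² + 8x. Remainder: −18x³ − 18x² + 76x − 19.
Step 2: lead(−18x³ − 18x² + 76x − 19) ÷ lead(D) = −18x³ ÷ −2x³ = 9. Subtract (9)·D = −18x³ − 18x² + 81x − 18. Remainder: −5x − 1.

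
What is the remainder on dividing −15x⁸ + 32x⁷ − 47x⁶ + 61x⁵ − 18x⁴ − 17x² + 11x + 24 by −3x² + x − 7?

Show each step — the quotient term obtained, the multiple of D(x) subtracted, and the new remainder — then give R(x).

R(x) = 8x − 4

Step 1: lead(−15x⁸ + 32x⁷ − 47x⁶ + 61x⁵ − 18x⁴ − 17x² + 11x + 24) ÷ lead(D) = −15x⁸ ÷ −3x² = 5x⁶. Subtract (5x⁶)·D = −15x⁸ + 5x⁷ − 35x⁶. Remainder: 27x⁷ − 12x⁶ + 61x⁵ − 18x⁴ − 17x² + 11x + 24.
Step 2: lead(27x⁷ − 12x⁶ + 61x⁵ − 18x⁴ − 17x² + 11x + 24) ÷ lead(D) = 27x⁷ ÷ −3x² = −9x⁵. Subtract (−9x⁵)·D = 27x⁷ − 9x⁶ + 63x⁵. Remainder: −3x⁶ − 2x⁵ − 18x⁴ − 17x² + 11x + 24.
Step 3: lead(−3x⁶ − 2x⁵ − 18x⁴ − 17x² + 11x + 24) ÷ lead(D) = −3x⁶ ÷ −3x² = x⁴. Subtract (x⁴)·D = −3x⁶ + x⁵ − 7x⁴. Remainder: −3x⁵ − 11x⁴ − 17x² + 11x + 24.
Step 4: lead(−3x⁵ − 11x⁴ − 17x² + 11x + 24) ÷ lead(D) = −3x⁵ ÷ −3x² = x³. Subtract (x³)·D = −3x⁵ + x⁴ − 7x³. Remainder: −12x⁴ + 7x³ − 17x² + 11x + 24.
Step 5: lead(−12x⁴ + 7x³ − 17x² + 11x + 24) ÷ lead(D) = −12x⁴ ÷ −3x² = 4x². Subtract (4x²)·D = −12x⁴ + 4x³ − 28x². Remainder: 3x³ + 11x² + 11x + 24.
Step 6: lead(3x³ + 11x² + 11x + 24) ÷ lead(D) = 3x³ ÷ −3x² = −x. Subtract (−x)·D = 3x³ − x² + 7x. Remainder: 12x² + 4x + 24.
Step 7: lead(12x² + 4x + 24) ÷ lead(D) = 12x² ÷ −3x² = −4. Subtract (−4)·D = 12x² − 4x + 28. Remainder: 8x − 4.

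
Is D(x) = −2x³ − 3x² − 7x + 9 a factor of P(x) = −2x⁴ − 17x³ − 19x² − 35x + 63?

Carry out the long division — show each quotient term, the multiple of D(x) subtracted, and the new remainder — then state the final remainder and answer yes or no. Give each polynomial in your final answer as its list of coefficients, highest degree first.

Step 1: lead(−2x⁴ − 17x³ − 19x² − 35x + 63) ÷ lead(D) = −2x⁴ ÷ −2x³ = x. Subtract (x)·D = −2x⁴ − 3x³ − 7x² + 9x. Remainder: −14x³ − 12x² − 44x + 63.
Step 2: lead(−14x³ − 12x² − 44x + 63) ÷ lead(D) = −14x³ ÷ −2x³ = 7. Subtract (7)·D = −14x³ − 21x² − 49x + 63. Remainder: 9x² + 5x.

R = [9, 5, 0], so D(x) is not a factor of P(x). no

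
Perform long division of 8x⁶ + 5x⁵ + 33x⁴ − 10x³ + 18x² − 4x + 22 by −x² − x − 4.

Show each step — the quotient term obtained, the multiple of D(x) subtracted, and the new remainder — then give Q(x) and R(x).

Q(x) = −8x⁴ + 3x³ − 4x² + 2x − 4; R(x) = 6

Step 1: lead(8x⁶ + 5x⁵ + 33x⁴ − 10x³ + 18x² − 4x + 22) ÷ lead(D) = 8x⁶ ÷ −x² = −8x⁴. Subtract (−8x⁴)·D = 8x⁶ + 8x⁵ + 32x⁴. Remainder: −3x⁵ + x⁴ − 10x³ + 18x² − 4x + 22.
Step 2: lead(−3x⁵ + x⁴ − 10x³ + 18x² − 4x + 22) ÷ lead(D) = −3x⁵ ÷ −x² = 3x³. Subtract (3x³)·D = −3x⁵ − 3x⁴ − 12x³. Remainder: 4x⁴ + 2x³ + 18x² − 4x + 22.
Step 3: lead(4x⁴ + 2x³ + 18x² − 4x + 22) ÷ lead(D) = 4x⁴ ÷ −x² = −4x². Subtract (−4x²)·D = 4x⁴ + 4x³ + 16x². Remainder: −2x³ + 2x² − 4x + 22.
Step 4: lead(−2x³ + 2x² − 4x + 22) ÷ lead(D) = −2x³ ÷ −x² = 2x. Subtract (2x)·D = −2x³ − 2x² − 8x. Remainder: 4x² + 4x + 22.
Step 5: lead(4x² + 4x + 22) ÷ lead(D) = 4x² ÷ −x² = −4. Subtract (−4)·D = 4x² + 4x + 16. Remainder: 6.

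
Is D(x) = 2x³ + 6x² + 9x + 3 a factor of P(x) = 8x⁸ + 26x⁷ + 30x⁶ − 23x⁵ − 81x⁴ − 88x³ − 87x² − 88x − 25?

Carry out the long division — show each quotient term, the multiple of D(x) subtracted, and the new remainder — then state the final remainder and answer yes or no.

Step 1: lead(8x⁸ + 26x⁷ + 30x⁶ − 23x⁵ − 81x⁴ − 88x³ − 87x² − 88x − 25) ÷ lead(D) = 8x⁸ ÷ 2x³ = 4x⁵. Subtract (4x⁵)·D = 8x⁸ + 24x⁷ + 36x⁶ + 12x⁵. Remainder: 2x⁷ − 6x⁶ − 35x⁵ − 81x⁴ − 88x³ − 87x² − 88x − 25.
Step 2: lead(2x⁷ − 6x⁶ − 35x⁵ − 81x⁴ − 88x³ − 87x² − 88x − 25) ÷ lead(D) = 2x⁷ ÷ 2x³ = x⁴. Subtract (x⁴)·D = 2x⁷ + 6x⁶ + 9x⁵ + 3x⁴. Remainder: −12x⁶ − 44x⁵ − 84x⁴ − 88x³ − 87x² − 88x − 25.
Step 3: lead(−12x⁶ − 44x⁵ − 84x⁴ − 88x³ − 87x² − 88x − 25) ÷ lead(D) = −12x⁶ ÷ 2x³ = −6x³. Subtract (−6x³)·D = −12x⁶ − 36x⁵ − 54x⁴ − 18x³. Remainder: −8x⁵ − 30x⁴ − 70x³ − 87x² − 88x − 25.
Step 4: lead(−8x⁵ − 30x⁴ − 70x³ − 87x² − 88x − 25) ÷ lead(D) = −8x⁵ ÷ 2x³ = −4x². Subtract (−4x²)·D = −8x⁵ − 24x⁴ − 36x³ − 12x². Remainder: −6x⁴ − 34x³ − 75x² − 88x − 25.
Step 5: lead(−6x⁴ − 34x³ − 75x² − 88x − 25) ÷ lead(D) = −6x⁴ ÷ 2x³ = −3x. Subtract (−3x)·D = −6x⁴ − 18x³ − 27x² − 9x. Remainder: −16x³ − 48x² − 79x − 25.
Step 6: lead(−16x³ − 48x² − 79x − 25) ÷ lead(D) = −16x³ ÷ 2x³ = −8. Subtract (−8)·D = −16x³ − 48x² − 72x − 24. Remainder: −7x − 1.

R(x) = −7x − 1, so D(x) is not a factor of P(x). no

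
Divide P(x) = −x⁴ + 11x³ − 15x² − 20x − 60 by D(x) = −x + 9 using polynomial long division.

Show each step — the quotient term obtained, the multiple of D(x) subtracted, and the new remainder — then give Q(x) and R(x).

Q(x) = x³ − 2x² − 3x − 7; R(x) = 3

Step 1: lead(−x⁴ + 11x³ − 15x² − 20x − 60) ÷ lead(D) = −x⁴ ÷ −x = x³. Subtract (x³)·D = −x⁴ + 9x³. Remainder: 2x³ − 15x² − 20x − 60.
Step 2: lead(2x³ − 15x² − 20x − 60) ÷ lead(D) = 2x³ ÷ −x = −2x². Subtract (−2x²)·D = 2x³ − 18x². Remainder: 3x² − 20x − 60.
Step 3: lead(3x² − 20x − 60) ÷ lead(D) = 3x² ÷ −x = −3x. Subtract (−3x)·D = 3x² − 27x. Remainder: 7x − 60.
Step 4: lead(7x − 60) ÷ lead(D) = 7x ÷ −x = −7. Subtract (−7)·D = 7x − 63. Remainder: 3.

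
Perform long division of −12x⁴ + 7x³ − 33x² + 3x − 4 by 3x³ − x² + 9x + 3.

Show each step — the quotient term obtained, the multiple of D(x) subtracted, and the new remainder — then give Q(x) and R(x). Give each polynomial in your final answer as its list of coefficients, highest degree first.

Q = [-4, 1]; R = [4, 6, -7]

Step 1: lead(−12x⁴ + 7x³ − 33x² + 3x − 4) ÷ lead(D) = −12x⁴ ÷ 3x³ = −4x. Subtract (−4x)·D = −12x⁴ + 4x³ − 36x² − 12x. Remainder: 3x³ + 3x² + 15x − 4.
Step 2: lead(3x³ + 3x² + 15x − 4) ÷ lead(D) = 3x³ ÷ 3x³ = 1. Subtract (1)·D = 3x³ − x² + 9x + 3. Remainder: 4x² + 6x − 7.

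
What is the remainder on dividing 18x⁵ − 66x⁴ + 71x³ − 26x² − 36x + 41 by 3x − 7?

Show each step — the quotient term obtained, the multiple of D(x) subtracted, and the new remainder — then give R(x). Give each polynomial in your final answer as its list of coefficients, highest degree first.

R = [6]

Step 1: lead(18x⁵ − 66x⁴ + 71x³ − 26x² − 36x + 41) ÷ lead(D) = 18x⁵ ÷ 3x = 6x⁴. Subtract (6x⁴)·D = 18x⁵ − 42x⁴. Remainder: −24x⁴ + 71x³ − 26x² − 36x + 41.
Step 2: lead(−24x⁴ + 71x³ − 26x² − 36x + 41) ÷ lead(D) = −24x⁴ ÷ 3x = −8x³. Subtract (−8x³)·D = −24x⁴ + 56x³. Remainder: 15x³ − 26x² − 36x + 41.
Step 3: lead(15x³ − 26x² − 36x + 41) ÷ lead(D) = 15x³ ÷ 3x = 5x². Subtract (5x²)·D = 15x³ − 35x². Remainder: 9x² − 36x + 41.
Step 4: lead(9x² − 36x + 41) ÷ lead(D) = 9x² ÷ 3x = 3x. Subtract (3x)·D = 9x² − 21x. Remainder: −15x + 41.
Step 5: lead(−15x + 41) ÷ lead(D) = −15x ÷ 3x = −5. Subtract (−5)·D = −15x + 35. Remainder: 6.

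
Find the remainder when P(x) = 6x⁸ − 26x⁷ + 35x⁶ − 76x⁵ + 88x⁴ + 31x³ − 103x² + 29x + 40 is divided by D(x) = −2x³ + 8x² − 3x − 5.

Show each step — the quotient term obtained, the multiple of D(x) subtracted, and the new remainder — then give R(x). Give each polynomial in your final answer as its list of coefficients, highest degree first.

R = [6, -3, -5]

Step 1: lead(6x⁸ − 26x⁷ + 35x⁶ − 76x⁵ + 88x⁴ + 31x³ − 103x² + 29x + 40) ÷ lead(D) = 6x⁸ ÷ −2x³ = −3x⁵. Subtract (−3x⁵)·D = 6x⁸ − 24x⁷ + 9x⁶ + 15x⁵. Remainder: −2x⁷ + 26x⁶ − 91x⁵ + 88x⁴ + 31x³ − 103x² + 29x + 40.
Step 2: lead(−2x⁷ + 26x⁶ − 91x⁵ + 88x⁴ + 31x³ − 103x² + 29x + 40) ÷ lead(D) = −2x⁷ ÷ −2x³ = x⁴. Subtract (x⁴)·D = −2x⁷ + 8x⁶ − 3x⁵ − 5x⁴. Remainder: 18x⁶ − 88x⁵ + 93x⁴ + 31x³ − 103x² + 29x + 40.
Step 3: lead(18x⁶ − 88x⁵ + 93x⁴ + 31x³ − 103x² + 29x + 40) ÷ lead(D) = 18x⁶ ÷ −2x³ = −9x³. Subtract (−9x³)·D = 18x⁶ − 72x⁵ + 27x⁴ + 45x³. Remainder: −16x⁵ + 66x⁴ − 14x³ − 103x² + 29x + 40.
Step 4: lead(−16x⁵ + 66x⁴ − 14x³ − 103x² + 29x + 40) ÷ lead(D) = −16x⁵ ÷ −2x³ = 8x². Subtract (8x²)·D = −16x⁵ + 64x⁴ − 24x³ − 40x². Remainder: 2x⁴ + 10x³ − 63x² + 29x + 40.
Step 5: lead(2x⁴ + 10x³ − 63x² + 29x + 40) ÷ lead(D) = 2x⁴ ÷ −2x³ = −x. Subtract (−x)·D = 2x⁴ − 8x³ + 3x² + 5x. Remainder: 18x³ − 66x² + 24x + 40.
Step 6: lead(18x³ − 66x² + 24x + 40) ÷ lead(D) = 18x³ ÷ −2x³ = −9. Subtract (−9)·D = 18x³ − 72x² + 27x + 45. Remainder: 6x² − 3x − 5.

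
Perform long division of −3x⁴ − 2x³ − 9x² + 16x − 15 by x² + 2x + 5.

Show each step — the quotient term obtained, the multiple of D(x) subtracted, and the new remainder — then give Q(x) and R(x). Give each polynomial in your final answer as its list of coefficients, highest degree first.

Q = [-3, 4, -2]; R = [-5]

Step 1: lead(−3x⁴ − 2x³ − 9x² + 16x − 15) ÷ lead(D) = −3x⁴ ÷ x² = −3x². Subtract (−3x²)·D = −3x⁴ − 6x³ − 15x². Remainder: 4x³ + 6x² + 16x − 15.
Step 2: lead(4x³ + 6x² + 16x − 15) ÷ lead(D) = 4x³ ÷ x² = 4x. Subtract (4x)·D = 4x³ + 8x² + 20x. Remainder: −2x² − 4x − 15.
Step 3: lead(−2x² − 4x − 15) ÷ lead(D) = −2x² ÷ x² = −2. Subtract (−2)·D = −2x² − 4x − 10. Remainder: −5.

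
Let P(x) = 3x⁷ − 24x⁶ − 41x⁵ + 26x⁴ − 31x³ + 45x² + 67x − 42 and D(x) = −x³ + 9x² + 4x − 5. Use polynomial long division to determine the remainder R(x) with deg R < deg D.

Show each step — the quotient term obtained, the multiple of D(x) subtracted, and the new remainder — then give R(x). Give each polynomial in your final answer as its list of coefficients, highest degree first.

Step 1: lead(3x⁷ − 24x⁶ − 41x⁵ + 26x⁴ − 31x³ + 45x² + 67x − 42) ÷ lead(D) = 3x⁷ ÷ −x³ = −3x⁴. Subtract (−3x⁴)·D = 3x⁷ − 27x⁶ − 12x⁵ + 15x⁴. Remainder: 3x⁶ − 29x⁵ + 11x⁴ − 31x³ + 45x² + 67x − 42.
Step 2: lead(3x⁶ − 29x⁵ + 11x⁴ − 31x³ + 45x² + 67x − 42) ÷ lead(D) = 3x⁶ ÷ −x³ = −3x³. Subtract (−3x³)·D = 3x⁶ − 27x⁵ − 12x⁴ + 15x³. Remainder: −2x⁵ + 23x⁴ − 46x³ + 45x² + 67x − 42.
Step 3: lead(−2x⁵ + 23x⁴ − 46x³ + 45x² + 67x − 42) ÷ lead(D) = −2x⁵ ÷ −x³ = 2x². Subtract (2x²)·D = −2x⁵ + 18x⁴ + 8x³ − 10x². Remainder: 5x⁴ − 54x³ + 55x² + 67x − 42.
Step 4: lead(5x⁴ − 54x³ + 55x² + 67x − 42) ÷ lead(D) = 5x⁴ ÷ −x³ = −5x. Subtract (−5x)·D = 5x⁴ − 45x³ − 20x² + 25x. Remainder: −9x³ + 75x² + 42x − 42.
Step 5: lead(−9x³ + 75x² + 42x − 42) ÷ lead(D) = −9x³ ÷ −x³ = 9. Subtract (9)·D = −9x³ + 81x² + 36x − 45. Remainder: −6x² + 6x + 3.

R = [-6, 6, 3]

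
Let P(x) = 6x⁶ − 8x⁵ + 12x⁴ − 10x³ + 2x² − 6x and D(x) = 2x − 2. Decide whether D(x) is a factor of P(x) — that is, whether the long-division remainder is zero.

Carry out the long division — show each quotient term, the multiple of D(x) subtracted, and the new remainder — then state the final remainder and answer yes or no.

Step 1: lead(6x⁶ − 8x⁵ + 12x⁴ − 10x³ + 2x² − 6x) ÷ lead(D) = 6x⁶ ÷ 2x = 3x⁵. Subtract (3x⁵)·D = 6x⁶ − 6x⁵. Remainder: −2x⁵ + 12x⁴ − 10x³ + 2x² − 6x.
Step 2: lead(−2x⁵ + 12x⁴ − 10x³ + 2x² − 6x) ÷ lead(D) = −2x⁵ ÷ 2x = −x⁴. Subtract (−x⁴)·D = −2x⁵ + 2x⁴. Remainder: 10x⁴ − 10x³ + 2x² − 6x.
Step 3: lead(10x⁴ − 10x³ + 2x² − 6x) ÷ lead(D) = 10x⁴ ÷ 2x = 5x³. Subtract (5x³)·D = 10x⁴ − 10x³. Remainder: 2x² − 6x.
Step 4: lead(2x² − 6x) ÷ lead(D) = 2x² ÷ 2x = x. Subtract (x)·D = 2x² − 2x. Remainder: −4x.
Step 5: lead(−4x) ÷ lead(D) = −4x ÷ 2x = −2. Subtract (−2)·D = −4x + 4. Remainder: −4.

R(x) = −4, so D(x) is not a factor of P(x). no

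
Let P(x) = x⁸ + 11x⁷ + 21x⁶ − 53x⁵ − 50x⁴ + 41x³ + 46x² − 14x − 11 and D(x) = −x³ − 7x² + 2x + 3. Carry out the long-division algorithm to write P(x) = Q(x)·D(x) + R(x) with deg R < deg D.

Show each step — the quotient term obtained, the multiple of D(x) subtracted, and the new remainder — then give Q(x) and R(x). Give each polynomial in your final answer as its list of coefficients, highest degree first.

Step 1: lead(x⁸ + 11x⁷ + 21x⁶ − 53x⁵ − 50x⁴ + 41x³ + 46x² − 14x − 11) ÷ lead(D) = x⁸ ÷ −x³ = −x⁵. Subtract (−x⁵)·D = x⁸ + 7x⁷ − 2x⁶ − 3x⁵. Remainder: 4x⁷ + 23x⁶ − 50x⁵ − 50x⁴ + 41x³ + 46x² − 14x − 11.
Step 2: lead(4x⁷ + 23x⁶ − 50x⁵ − 50x⁴ + 41x³ + 46x² − 14x − 11) ÷ lead(D) = 4x⁷ ÷ −x³ = −4x⁴. Subtract (−4x⁴)·D = 4x⁷ + 28x⁶ − 8x⁵ − 12x⁴. Remainder: −5x⁶ − 42x⁵ − 38x⁴ + 41x³ + 46x² − 14x − 11.
Step 3: lead(−5x⁶ − 42x⁵ − 38x⁴ + 41x³ + 46x² − 14x − 11) ÷ lead(D) = −5x⁶ ÷ −x³ = 5x³. Subtract (5x³)·D = −5x⁶ − 35x⁵ + 10x⁴ + 15x³. Remainder: −7x⁵ − 48x⁴ + 26x³ + 46x² − 14x − 11.
Step 4: lead(−7x⁵ − 48x⁴ + 26x³ + 46x² − 14x − 11) ÷ lead(D) = −7x⁵ ÷ −x³ = 7x². Subtract (7x²)·D = −7x⁵ − 49x⁴ + 14x³ + 21x². Remainder: x⁴ + 12x³ + 25x² − 14x − 11.
Step 5: lead(x⁴ + 12x³ + 25x² − 14x − 11) ÷ lead(D) = x⁴ ÷ −x³ = −x. Subtract (−x)·D = x⁴ + 7x³ − 2x² − 3x. Remainder: 5x³ + 27x² − 11x − 11.
Step 6: lead(5x³ + 27x² − 11x − 11) ÷ lead(D) = 5x³ ÷ −x³ = −5. Subtract (−5)·D = 5x³ + 35x² − 10x − 15. Remainder: −8x² − x + 4.

Q = [-1, -4, 5, 7, -1, -5]; R = [-8, -1, 4]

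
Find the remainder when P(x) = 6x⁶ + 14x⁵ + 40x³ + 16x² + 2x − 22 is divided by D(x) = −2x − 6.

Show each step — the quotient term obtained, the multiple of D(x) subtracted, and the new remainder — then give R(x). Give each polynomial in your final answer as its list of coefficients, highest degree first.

Step 1: lead(6x⁶ + 14x⁵ + 40x³ + 16x² + 2x − 22) ÷ lead(D) = 6x⁶ ÷ −2x = −3x⁵. Subtract (−3x⁵)·D = 6x⁶ + 18x⁵. Remainder: −4x⁵ + 40x³ + 16x² + 2x − 22.
Step 2: lead(−4x⁵ + 40x³ + 16x² + 2x − 22) ÷ lead(D) = −4x⁵ ÷ −2x = 2x⁴. Subtract (2x⁴)·D = −4x⁵ − 12x⁴. Remainder: 12x⁴ + 40x³ + 16x² + 2x − 22.
Step 3: lead(12x⁴ + 40x³ + 16x² + 2x − 22) ÷ lead(D) = 12x⁴ ÷ −2x = −6x³. Subtract (−6x³)·D = 12x⁴ + 36x³. Remainder: 4x³ + 16x² + 2x − 22.
Step 4: lead(4x³ + 16x² + 2x − 22) ÷ lead(D) = 4x³ ÷ −2x = −2x². Subtract (−2x²)·D = 4x³ + 12x². Remainder: 4x² + 2x − 22.
Step 5: lead(4x² + 2x − 22) ÷ lead(D) = 4x² ÷ −2x = −2x. Subtract (−2x)·D = 4x² + 12x. Remainder: −10x − 22.
Step 6: lead(−10x − 22) ÷ lead(D) = −10x ÷ −2x = 5. Subtract (5)·D = −10x − 30. Remainder: 8.

R = [8]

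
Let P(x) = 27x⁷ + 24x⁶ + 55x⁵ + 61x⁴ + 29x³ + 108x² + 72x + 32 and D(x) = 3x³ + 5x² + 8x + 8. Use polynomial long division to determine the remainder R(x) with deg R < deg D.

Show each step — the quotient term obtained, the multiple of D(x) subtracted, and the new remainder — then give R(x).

Step 1: lead(27x⁷ + 24x⁶ + 55x⁵ + 61x⁴ + 29x³ + 108x² + 72x + 32) ÷ lead(D) = 27x⁷ ÷ 3x³ = 9x⁴. Subtract (9x⁴)·D = 27x⁷ + 45x⁶ + 72x⁵ + 72x⁴. Remainder: −21x⁶ − 17x⁵ − 11x⁴ + 29x³ + 108x² + 72x + 32.
Step 2: lead(−21x⁶ − 17x⁵ − 11x⁴ + 29x³ + 108x² + 72x + 32) ÷ lead(D) = −21x⁶ ÷ 3x³ = −7x³. Subtract (−7x³)·D = −21x⁶ − 35x⁵ − 56x⁴ − 56x³. Remainder: 18x⁵ + 45x⁴ + 85x³ + 108x² + 72x + 32.
Step 3: lead(18x⁵ + 45x⁴ + 85x³ + 108x² + 72x + 32) ÷ lead(D) = 18x⁵ ÷ 3x³ = 6x². Subtract (6x²)·D = 18x⁵ + 30x⁴ + 48x³ + 48x². Remainder: 15x⁴ + 37x³ + 60x² + 72x + 32.
Step 4: lead(15x⁴ + 37x³ + 60x² + 72x + 32) ÷ lead(D) = 15x⁴ ÷ 3x³ = 5x. Subtract (5x)·D = 15x⁴ + 25x³ + 40x² + 40x. Remainder: 12x³ + 20x² + 32x + 32.
Step 5: lead(12x³ + 20x² + 32x + 32) ÷ lead(D) = 12x³ ÷ 3x³ = 4. Subtract (4)·D = 12x³ + 20x² + 32x + 32. Remainder: 0.

R(x) = 0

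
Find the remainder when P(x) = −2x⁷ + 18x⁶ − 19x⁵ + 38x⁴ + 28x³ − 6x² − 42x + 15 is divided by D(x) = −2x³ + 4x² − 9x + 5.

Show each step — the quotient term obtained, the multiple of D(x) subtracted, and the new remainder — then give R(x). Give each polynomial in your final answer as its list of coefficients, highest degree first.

R = [0]

Step 1: lead(−2x⁷ + 18x⁶ − 19x⁵ + 38x⁴ + 28x³ − 6x² − 42x + 15) ÷ lead(D) = −2x⁷ ÷ −2x³ = x⁴. Subtract (x⁴)·D = −2x⁷ + 4x⁶ − 9x⁵ + 5x⁴. Remainder: 14x⁶ − 10x⁵ + 33x⁴ + 28x³ − 6x² − 42x + 15.
Step 2: lead(14x⁶ − 10x⁵ + 33x⁴ + 28x³ − 6x² − 42x + 15) ÷ lead(D) = 14x⁶ ÷ −2x³ = −7x³. Subtract (−7x³)·D = 14x⁶ − 28x⁵ + 63x⁴ − 35x³. Remainder: 18x⁵ − 30x⁴ + 63x³ − 6x² − 42x + 15.
Step 3: lead(18x⁵ − 30x⁴ + 63x³ − 6x² − 42x + 15) ÷ lead(D) = 18x⁵ ÷ −2x³ = −9x². Subtract (−9x²)·D = 18x⁵ − 36x⁴ + 81x³ − 45x². Remainder: 6x⁴ − 18x³ + 39x² − 42x + 15.
Step 4: lead(6x⁴ − 18x³ + 39x² − 42x + 15) ÷ lead(D) = 6x⁴ ÷ −2x³ = −3x. Subtract (−3x)·D = 6x⁴ − 12x³ + 27x² − 15x. Remainder: −6x³ + 12x² − 27x + 15.
Step 5: lead(−6x³ + 12x² − 27x + 15) ÷ lead(D) = −6x³ ÷ −2x³ = 3. Subtract (3)·D = −6x³ + 12x² − 27x + 15. Remainder: 0.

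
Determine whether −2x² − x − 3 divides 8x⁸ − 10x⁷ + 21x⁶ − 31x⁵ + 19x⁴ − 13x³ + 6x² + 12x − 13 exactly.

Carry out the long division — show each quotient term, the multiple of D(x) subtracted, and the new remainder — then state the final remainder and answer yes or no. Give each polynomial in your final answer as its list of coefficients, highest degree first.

R = [-3, -4], so D(x) is not a factor of P(x). no

Step 1: lead(8x⁸ − 10x⁷ + 21x⁶ − 31x⁵ + 19x⁴ − 13x³ + 6x² + 12x − 13) ÷ lead(D) = 8x⁸ ÷ −2x² = −4x⁶. Subtract (−4x⁶)·D = 8x⁸ + 4x⁷ + 12x⁶. Remainder: −14x⁷ + 9x⁶ − 31x⁵ + 19x⁴ − 13x³ + 6x² + 12x − 13.
Step 2: lead(−14x⁷ + 9x⁶ − 31x⁵ + 19x⁴ − 13x³ + 6x² + 12x − 13) ÷ lead(D) = −14x⁷ ÷ −2x² = 7x⁵. Subtract (7x⁵)·D = −14x⁷ − 7x⁶ − 21x⁵. Remainder: 16x⁶ − 10x⁵ + 19x⁴ − 13x³ + 6x² + 12x − 13.
Step 3: lead(16x⁶ − 10x⁵ + 19x⁴ − 13x³ + 6x² + 12x − 13) ÷ lead(D) = 16x⁶ ÷ −2x² = −8x⁴. Subtract (−8x⁴)·D = 16x⁶ + 8x⁵ + 24x⁴. Remainder: −18x⁵ − 5x⁴ − 13x³ + 6x² + 12x − 13.
Step 4: lead(−18x⁵ − 5x⁴ − 13x³ + 6x² + 12x − 13) ÷ lead(D) = −18x⁵ ÷ −2x² = 9x³. Subtract (9x³)·D = −18x⁵ − 9x⁴ − 27x³. Remainder: 4x⁴ + 14x³ + 6x² + 12x − 13.
Step 5: lead(4x⁴ + 14x³ + 6x² + 12x − 13) ÷ lead(D) = 4x⁴ ÷ −2x² = −2x². Subtract (−2x²)·D = 4x⁴ + 2x³ + 6x². Remainder: 12x³ + 12x − 13.
Step 6: lead(12x³ + 12x − 13) ÷ lead(D) = 12x³ ÷ −2x² = −6x. Subtract (−6x)·D = 12x³ + 6x² + 18x. Remainder: −6x² − 6x − 13.
Step 7: lead(−6x² − 6x − 13) ÷ lead(D) = −6x² ÷ −2x² = 3. Subtract (3)·D = −6x² − 3x − 9. Remainder: −3x − 4.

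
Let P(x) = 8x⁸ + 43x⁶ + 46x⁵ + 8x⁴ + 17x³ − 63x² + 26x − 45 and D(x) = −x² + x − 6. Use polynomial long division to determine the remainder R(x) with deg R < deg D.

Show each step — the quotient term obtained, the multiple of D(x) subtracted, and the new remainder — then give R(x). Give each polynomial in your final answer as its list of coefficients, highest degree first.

R = [7, -3]

Step 1: lead(8x⁸ + 43x⁶ + 46x⁵ + 8x⁴ + 17x³ − 63x² + 26x − 45) ÷ lead(D) = 8x⁸ ÷ −x² = −8x⁶. Subtract (−8x⁶)·D = 8x⁸ − 8x⁷ + 48x⁶. Remainder: 8x⁷ − 5x⁶ + 46x⁵ + 8x⁴ + 17x³ − 63x² + 26x − 45.
Step 2: lead(8x⁷ − 5x⁶ + 46x⁵ + 8x⁴ + 17x³ − 63x² + 26x − 45) ÷ lead(D) = 8x⁷ ÷ −x² = −8x⁵. Subtract (−8x⁵)·D = 8x⁷ − 8x⁶ + 48x⁵. Remainder: 3x⁶ − 2x⁵ + 8x⁴ + 17x³ − 63x² + 26x − 45.
Step 3: lead(3x⁶ − 2x⁵ + 8x⁴ + 17x³ − 63x² + 26x − 45) ÷ lead(D) = 3x⁶ ÷ −x² = −3x⁴. Subtract (−3x⁴)·D = 3x⁶ − 3x⁵ + 18x⁴. Remainder: x⁵ − 10x⁴ + 17x³ − 63x² + 26x − 45.
Step 4: lead(x⁵ − 10x⁴ + 17x³ − 63x² + 26x − 45) ÷ lead(D) = x⁵ ÷ −x² = −x³. Subtract (−x³)·D = x⁵ − x⁴ + 6x³. Remainder: −9x⁴ + 11x³ − 63x² + 26x − 45.
Step 5: lead(−9x⁴ + 11x³ − 63x² + 26x − 45) ÷ lead(D) = −9x⁴ ÷ −x² = 9x². Subtract (9x²)·D = −9x⁴ + 9x³ − 54x². Remainder: 2x³ − 9x² + 26x − 45.
Step 6: lead(2x³ − 9x² + 26x − 45) ÷ lead(D) = 2x³ ÷ −x² = −2x. Subtract (−2x)·D = 2x³ − 2x² + 12x. Remainder: −7x² + 14x − 45.
Step 7: lead(−7x² + 14x − 45) ÷ lead(D) = −7x² ÷ −x² = 7. Subtract (7)·D = −7x² + 7x − 42. Remainder: 7x − 3.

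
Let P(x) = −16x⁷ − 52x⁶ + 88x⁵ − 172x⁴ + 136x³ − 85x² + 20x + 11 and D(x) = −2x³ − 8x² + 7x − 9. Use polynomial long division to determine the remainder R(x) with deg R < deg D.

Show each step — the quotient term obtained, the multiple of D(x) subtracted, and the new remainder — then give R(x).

Step 1: lead(−16x⁷ − 52x⁶ + 88x⁵ − 172x⁴ + 136x³ − 85x² + 20x + 11) ÷ lead(D) = −16x⁷ ÷ −2x³ = 8x⁴. Subtract (8x⁴)·D = −16x⁷ − 64x⁶ + 56x⁵ − 72x⁴. Remainder: 12x⁶ + 32x⁵ − 100x⁴ + 136x³ − 85x² + 20x + 11.
Step 2: lead(12x⁶ + 32x⁵ − 100x⁴ + 136x³ − 85x² + 20x + 11) ÷ lead(D) = 12x⁶ ÷ −2x³ = −6x³. Subtract (−6x³)·D = 12x⁶ + 48x⁵ − 42x⁴ + 54x³. Remainder: −16x⁵ − 58x⁴ + 82x³ − 85x² + 20x + 11.
Step 3: lead(−16x⁵ − 58x⁴ + 82x³ − 85x² + 20x + 11) ÷ lead(D) = −16x⁵ ÷ −2x³ = 8x². Subtract (8x²)·D = −16x⁵ − 64x⁴ + 56x³ − 72x². Remainder: 6x⁴ + 26x³ − 13x² + 20x + 11.
Step 4: lead(6x⁴ + 26x³ − 13x² + 20x + 11) ÷ lead(D) = 6x⁴ ÷ −2x³ = −3x. Subtract (−3x)·D = 6x⁴ + 24x³ − 21x² + 27x. Remainder: 2x³ + 8x² − 7x + 11.
Step 5: lead(2x³ + 8x² − 7x + 11) ÷ lead(D) = 2x³ ÷ −2x³ = −1. Subtract (−1)·D = 2x³ + 8x² − 7x + 9. Remainder: 2.

R(x) = 2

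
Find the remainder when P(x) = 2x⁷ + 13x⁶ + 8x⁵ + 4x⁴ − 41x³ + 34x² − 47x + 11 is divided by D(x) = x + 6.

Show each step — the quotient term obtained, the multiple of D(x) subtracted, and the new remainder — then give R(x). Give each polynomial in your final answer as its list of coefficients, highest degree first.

Step 1: lead(2x⁷ + 13x⁶ + 8x⁵ + 4x⁴ − 41x³ + 34x² − 47x + 11) ÷ lead(D) = 2x⁷ ÷ x = 2x⁶. Subtract (2x⁶)·D = 2x⁷ + 12x⁶. Remainder: x⁶ + 8x⁵ + 4x⁴ − 41x³ + 34x² − 47x + 11.
Step 2: lead(x⁶ + 8x⁵ + 4x⁴ − 41x³ + 34x² − 47x + 11) ÷ lead(D) = x⁶ ÷ x = x⁵. Subtract (x⁵)·D = x⁶ + 6x⁵. Remainder: 2x⁵ + 4x⁴ − 41x³ + 34x² − 47x + 11.
Step 3: lead(2x⁵ + 4x⁴ − 41x³ + 34x² − 47x + 11) ÷ lead(D) = 2x⁵ ÷ x = 2x⁴. Subtract (2x⁴)·D = 2x⁵ + 12x⁴. Remainder: −8x⁴ − 41x³ + 34x² − 47x + 11.
Step 4: lead(−8x⁴ − 41x³ + 34x² − 47x + 11) ÷ lead(D) = −8x⁴ ÷ x = −8x³. Subtract (−8x³)·D = −8x⁴ − 48x³. Remainder: 7x³ + 34x² − 47x + 11.
Step 5: lead(7x³ + 34x² − 47x + 11) ÷ lead(D) = 7x³ ÷ x = 7x². Subtract (7x²)·D = 7x³ + 42x². Remainder: −8x² − 47x + 11.
Step 6: lead(−8x² − 47x + 11) ÷ lead(D) = −8x² ÷ x = −8x. Subtract (−8x)·D = −8x² − 48x. Remainder: x + 11.
Step 7: lead(x + 11) ÷ lead(D) = x ÷ x = 1. Subtract (1)·D = x + 6. Remainder: 5.

R = [5]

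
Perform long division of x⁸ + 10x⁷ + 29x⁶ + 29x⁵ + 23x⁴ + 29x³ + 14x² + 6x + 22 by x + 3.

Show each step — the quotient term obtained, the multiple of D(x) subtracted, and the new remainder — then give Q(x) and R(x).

Q(x) = x⁷ + 7x⁶ + 8x⁵ + 5x⁴ + 8x³ + 5x² − x + 9; R(x) = −5

Step 1: lead(x⁸ + 10x⁷ + 29x⁶ + 29x⁵ + 23x⁴ + 29x³ + 14x² + 6x + 22) ÷ lead(D) = x⁸ ÷ x = x⁷. Subtract (x⁷)·D = x⁸ + 3x⁷. Remainder: 7x⁷ + 29x⁶ + 29x⁵ + 23x⁴ + 29x³ + 14x² + 6x + 22.
Step 2: lead(7x⁷ + 29x⁶ + 29x⁵ + 23x⁴ + 29x³ + 14x² + 6x + 22) ÷ lead(D) = 7x⁷ ÷ x = 7x⁶. Subtract (7x⁶)·D = 7x⁷ + 21x⁶. Remainder: 8x⁶ + 29x⁵ + 23x⁴ + 29x³ + 14x² + 6x + 22.
Step 3: lead(8x⁶ + 29x⁵ + 23x⁴ + 29x³ + 14x² + 6x + 22) ÷ lead(D) = 8x⁶ ÷ x = 8x⁵. Subtract (8x⁵)·D = 8x⁶ + 24x⁵. Remainder: 5x⁵ + 23x⁴ + 29x³ + 14x² + 6x + 22.
Step 4: lead(5x⁵ + 23x⁴ + 29x³ + 14x² + 6x + 22) ÷ lead(D) = 5x⁵ ÷ x = 5x⁴. Subtract (5x⁴)·D = 5x⁵ + 15x⁴. Remainder: 8x⁴ + 29x³ + 14x² + 6x + 22.
Step 5: lead(8x⁴ + 29x³ + 14x² + 6x + 22) ÷ lead(D) = 8x⁴ ÷ x = 8x³. Subtract (8x³)·D = 8x⁴ + 24x³. Remainder: 5x³ + 14x² + 6x + 22.
Step 6: lead(5x³ + 14x² + 6x + 22) ÷ lead(D) = 5x³ ÷ x = 5x². Subtract (5x²)·D = 5x³ + 15x². Remainder: −x² + 6x + 22.
Step 7: lead(−x² + 6x + 22) ÷ lead(D) = −x² ÷ x = −x. Subtract (−x)·D = −x² − 3x. Remainder: 9x + 22.
Step 8: lead(9x + 22) ÷ lead(D) = 9x ÷ x = 9. Subtract (9)·D = 9x + 27. Remainder: −5.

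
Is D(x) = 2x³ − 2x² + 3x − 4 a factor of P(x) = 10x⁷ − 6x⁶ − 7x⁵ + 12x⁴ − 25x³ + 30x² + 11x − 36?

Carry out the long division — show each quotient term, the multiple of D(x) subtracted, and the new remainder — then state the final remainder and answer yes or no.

R(x) = 0, so D(x) is a factor of P(x). yes

Step 1: lead(10x⁷ − 6x⁶ − 7x⁵ + 12x⁴ − 25x³ + 30x² + 11x − 36) ÷ lead(D) = 10x⁷ ÷ 2x³ = 5x⁴. Subtract (5x⁴)·D = 10x⁷ − 10x⁶ + 15x⁵ − 20x⁴. Remainder: 4x⁶ − 22x⁵ + 32x⁴ − 25x³ + 30x² + 11x − 36.
Step 2: lead(4x⁶ − 22x⁵ + 32x⁴ − 25x³ + 30x² + 11x − 36) ÷ lead(D) = 4x⁶ ÷ 2x³ = 2x³. Subtract (2x³)·D = 4x⁶ − 4x⁵ + 6x⁴ − 8x³. Remainder: −18x⁵ + 26x⁴ − 17x³ + 30x² + 11x − 36.
Step 3: lead(−18x⁵ + 26x⁴ − 17x³ + 30x² + 11x − 36) ÷ lead(D) = −18x⁵ ÷ 2x³ = −9x². Subtract (−9x²)·D = −18x⁵ + 18x⁴ − 27x³ + 36x². Remainder: 8x⁴ + 10x³ − 6x² + 11x − 36.
Step 4: lead(8x⁴ + 10x³ − 6x² + 11x − 36) ÷ lead(D) = 8x⁴ ÷ 2x³ = 4x. Subtract (4x)·D = 8x⁴ − 8x³ + 12x² − 16x. Remainder: 18x³ − 18x² + 27x − 36.
Step 5: lead(18x³ − 18x² + 27x − 36) ÷ lead(D) = 18x³ ÷ 2x³ = 9. Subtract (9)·D = 18x³ − 18x² + 27x − 36. Remainder: 0.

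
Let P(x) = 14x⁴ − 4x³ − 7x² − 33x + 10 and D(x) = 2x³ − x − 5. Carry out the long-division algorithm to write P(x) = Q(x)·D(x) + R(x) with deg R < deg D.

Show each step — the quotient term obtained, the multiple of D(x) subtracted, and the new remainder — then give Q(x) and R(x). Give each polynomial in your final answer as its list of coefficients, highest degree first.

Step 1: lead(14x⁴ − 4x³ − 7x² − 33x + 10) ÷ lead(D) = 14x⁴ ÷ 2x³ = 7x. Subtract (7x)·D = 14x⁴ − 7x² − 35x. Remainder: −4x³ + 2x + 10.
Step 2: lead(−4x³ + 2x + 10) ÷ lead(D) = −4x³ ÷ 2x³ = −2. Subtract (−2)·D = −4x³ + 2x + 10. Remainder: 0.

Q = [7, -2]; R = [0]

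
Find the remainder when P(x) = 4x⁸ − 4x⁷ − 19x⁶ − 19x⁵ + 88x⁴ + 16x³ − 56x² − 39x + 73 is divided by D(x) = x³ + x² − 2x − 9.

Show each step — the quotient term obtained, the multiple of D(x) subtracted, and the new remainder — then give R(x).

R(x) = x² − 3x − 8

Step 1: lead(4x⁸ − 4x⁷ − 19x⁶ − 19x⁵ + 88x⁴ + 16x³ − 56x² − 39x + 73) ÷ lead(D) = 4x⁸ ÷ x³ = 4x⁵. Subtract (4x⁵)·D = 4x⁸ + 4x⁷ − 8x⁶ − 36x⁵. Remainder: −8x⁷ − 11x⁶ + 17x⁵ + 88x⁴ + 16x³ − 56x² − 39x + 73.
Step 2: lead(−8x⁷ − 11x⁶ + 17x⁵ + 88x⁴ + 16x³ − 56x² − 39x + 73) ÷ lead(D) = −8x⁷ ÷ x³ = −8x⁴. Subtract (−8x⁴)·D = −8x⁷ − 8x⁶ + 16x⁵ + 72x⁴. Remainder: −3x⁶ + x⁵ + 16x⁴ + 16x³ − 56x² − 39x + 73.
Step 3: lead(−3x⁶ + x⁵ + 16x⁴ + 16x³ − 56x² − 39x + 73) ÷ lead(D) = −3x⁶ ÷ x³ = −3x³. Subtract (−3x³)·D = −3x⁶ − 3x⁵ + 6x⁴ + 27x³. Remainder: 4x⁵ + 10x⁴ − 11x³ − 56x² − 39x + 73.
Step 4: lead(4x⁵ + 10x⁴ − 11x³ − 56x² − 39x + 73) ÷ lead(D) = 4x⁵ ÷ x³ = 4x². Subtract (4x²)·D = 4x⁵ + 4x⁴ − 8x³ − 36x². Remainder: 6x⁴ − 3x³ − 20x² − 39x + 73.
Step 5: lead(6x⁴ − 3x³ − 20x² − 39x + 73) ÷ lead(D) = 6x⁴ ÷ x³ = 6x. Subtract (6x)·D = 6x⁴ + 6x³ − 12x² − 54x. Remainder: −9x³ − 8x² + 15x + 73.
Step 6: lead(−9x³ − 8x² + 15x + 73) ÷ lead(D) = −9x³ ÷ x³ = −9. Subtract (−9)·D = −9x³ − 9x² + 18x + 81. Remainder: x² − 3x − 8.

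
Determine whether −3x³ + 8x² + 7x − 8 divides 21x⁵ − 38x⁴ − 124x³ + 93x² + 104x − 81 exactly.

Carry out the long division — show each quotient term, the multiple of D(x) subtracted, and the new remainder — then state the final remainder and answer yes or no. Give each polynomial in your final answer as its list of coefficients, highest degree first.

R = [7, -7, -9], so D(x) is not a factor of P(x). no

Step 1: lead(21x⁵ − 38x⁴ − 124x³ + 93x² + 104x − 81) ÷ lead(D) = 21x⁵ ÷ −3x³ = −7x². Subtract (−7x²)·D = 21x⁵ − 56x⁴ − 49x³ + 56x². Remainder: 18x⁴ − 75x³ + 37x² + 104x − 81.
Step 2: lead(18x⁴ − 75x³ + 37x² + 104x − 81) ÷ lead(D) = 18x⁴ ÷ −3x³ = −6x. Subtract (−6x)·D = 18x⁴ − 48x³ − 42x² + 48x. Remainder: −27x³ + 79x² + 56x − 81.
Step 3: lead(−27x³ + 79x² + 56x − 81) ÷ lead(D) = −27x³ ÷ −3x³ = 9. Subtract (9)·D = −27x³ + 72x² + 63x − 72. Remainder: 7x² − 7x − 9.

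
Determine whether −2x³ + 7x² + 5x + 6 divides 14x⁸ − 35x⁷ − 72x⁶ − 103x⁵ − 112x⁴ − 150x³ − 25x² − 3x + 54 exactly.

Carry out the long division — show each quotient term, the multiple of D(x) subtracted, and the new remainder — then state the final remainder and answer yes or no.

R(x) = 0, so D(x) is a factor of P(x). yes

Step 1: lead(14x⁸ − 35x⁷ − 72x⁶ − 103x⁵ − 112x⁴ − 150x³ − 25x² − 3x + 54) ÷ lead(D) = 14x⁸ ÷ −2x³ = −7x⁵. Subtract (−7x⁵)·D = 14x⁸ − 49x⁷ − 35x⁶ − 42x⁵. Remainder: 14x⁷ − 37x⁶ − 61x⁵ − 112x⁴ − 150x³ − 25x² − 3x + 54.
Step 2: lead(14x⁷ − 37x⁶ − 61x⁵ − 112x⁴ − 150x³ − 25x² − 3x + 54) ÷ lead(D) = 14x⁷ ÷ −2x³ = −7x⁴. Subtract (−7x⁴)·D = 14x⁷ − 49x⁶ − 35x⁵ − 42x⁴. Remainder: 12x⁶ − 26x⁵ − 70x⁴ − 150x³ − 25x² − 3x + 54.
Step 3: lead(12x⁶ − 26x⁵ − 70x⁴ − 150x³ − 25x² − 3x + 54) ÷ lead(D) = 12x⁶ ÷ −2x³ = −6x³. Subtract (−6x³)·D = 12x⁶ − 42x⁵ − 30x⁴ − 36x³. Remainder: 16x⁵ − 40x⁴ − 114x³ − 25x² − 3x + 54.
Step 4: lead(16x⁵ − 40x⁴ − 114x³ − 25x² − 3x + 54) ÷ lead(D) = 16x⁵ ÷ −2x³ = −8x². Subtract (−8x²)·D = 16x⁵ − 56x⁴ − 40x³ − 48x². Remainder: 16x⁴ − 74x³ + 23x² − 3x + 54.
Step 5: lead(16x⁴ − 74x³ + 23x² − 3x + 54) ÷ lead(D) = 16x⁴ ÷ −2x³ = −8x. Subtract (−8x)·D = 16x⁴ − 56x³ − 40x² − 48x. Remainder: −18x³ + 63x² + 45x + 54.
Step 6: lead(−18x³ + 63x² + 45x + 54) ÷ lead(D) = −18x³ ÷ −2x³ = 9. Subtract (9)·D = −18x³ + 63x² + 45x + 54. Remainder: 0.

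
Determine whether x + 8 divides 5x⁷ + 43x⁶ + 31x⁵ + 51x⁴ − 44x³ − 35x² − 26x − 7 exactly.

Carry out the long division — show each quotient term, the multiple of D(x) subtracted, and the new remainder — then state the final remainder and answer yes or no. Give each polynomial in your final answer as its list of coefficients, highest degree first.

R = [9], so D(x) is not a factor of P(x). no

Step 1: lead(5x⁷ + 43x⁶ + 31x⁵ + 51x⁴ − 44x³ − 35x² − 26x − 7) ÷ lead(D) = 5x⁷ ÷ x = 5x⁶. Subtract (5x⁶)·D = 5x⁷ + 40x⁶. Remainder: 3x⁶ + 31x⁵ + 51x⁴ − 44x³ − 35x² − 26x − 7.
Step 2: lead(3x⁶ + 31x⁵ + 51x⁴ − 44x³ − 35x² − 26x − 7) ÷ lead(D) = 3x⁶ ÷ x = 3x⁵. Subtract (3x⁵)·D = 3x⁶ + 24x⁵. Remainder: 7x⁵ + 51x⁴ − 44x³ − 35x² − 26x − 7.
Step 3: lead(7x⁵ + 51x⁴ − 44x³ − 35x² − 26x − 7) ÷ lead(D) = 7x⁵ ÷ x = 7x⁴. Subtract (7x⁴)·D = 7x⁵ + 56x⁴. Remainder: −5x⁴ − 44x³ − 35x² − 26x − 7.
Step 4: lead(−5x⁴ − 44x³ − 35x² − 26x − 7) ÷ lead(D) = −5x⁴ ÷ x = −5x³. Subtract (−5x³)·D = −5x⁴ − 40x³. Remainder: −4x³ − 35x² − 26x − 7.
Step 5: lead(−4x³ − 35x² − 26x − 7) ÷ lead(D) = −4x³ ÷ x = −4x². Subtract (−4x²)·D = −4x³ − 32x². Remainder: −3x² − 26x − 7.
Step 6: lead(−3x² − 26x − 7) ÷ lead(D) = −3x² ÷ x = −3x. Subtract (−3x)·D = −3x² − 24x. Remainder: −2x − 7.
Step 7: lead(−2x − 7) ÷ lead(D) = −2x ÷ x = −2. Subtract (−2)·D = −2x − 16. Remainder: 9.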